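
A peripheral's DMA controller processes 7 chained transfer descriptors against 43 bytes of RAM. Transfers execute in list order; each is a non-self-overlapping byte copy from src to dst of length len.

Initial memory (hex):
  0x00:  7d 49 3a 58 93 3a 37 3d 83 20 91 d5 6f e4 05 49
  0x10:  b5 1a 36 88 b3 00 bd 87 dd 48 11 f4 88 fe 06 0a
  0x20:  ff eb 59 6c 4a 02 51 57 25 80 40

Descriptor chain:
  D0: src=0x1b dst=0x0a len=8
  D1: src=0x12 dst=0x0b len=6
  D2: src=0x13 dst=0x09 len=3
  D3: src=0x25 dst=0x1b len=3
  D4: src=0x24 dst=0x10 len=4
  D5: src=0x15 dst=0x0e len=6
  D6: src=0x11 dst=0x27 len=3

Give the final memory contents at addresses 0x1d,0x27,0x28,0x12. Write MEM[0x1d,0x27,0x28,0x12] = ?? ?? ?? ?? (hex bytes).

[0] 0x1b->0x0a len=8 : f4 88 fe 06 0a ff eb 59
[1] 0x12->0x0b len=6 : 36 88 b3 00 bd 87
[2] 0x13->0x09 len=3 : 88 b3 00
[3] 0x25->0x1b len=3 : 02 51 57
[4] 0x24->0x10 len=4 : 4a 02 51 57
[5] 0x15->0x0e len=6 : 00 bd 87 dd 48 11
[6] 0x11->0x27 len=3 : dd 48 11
query mem[0x1d]=0x57, mem[0x27]=0xdd, mem[0x28]=0x48, mem[0x12]=0x48

MEM[0x1d,0x27,0x28,0x12] = 57 dd 48 48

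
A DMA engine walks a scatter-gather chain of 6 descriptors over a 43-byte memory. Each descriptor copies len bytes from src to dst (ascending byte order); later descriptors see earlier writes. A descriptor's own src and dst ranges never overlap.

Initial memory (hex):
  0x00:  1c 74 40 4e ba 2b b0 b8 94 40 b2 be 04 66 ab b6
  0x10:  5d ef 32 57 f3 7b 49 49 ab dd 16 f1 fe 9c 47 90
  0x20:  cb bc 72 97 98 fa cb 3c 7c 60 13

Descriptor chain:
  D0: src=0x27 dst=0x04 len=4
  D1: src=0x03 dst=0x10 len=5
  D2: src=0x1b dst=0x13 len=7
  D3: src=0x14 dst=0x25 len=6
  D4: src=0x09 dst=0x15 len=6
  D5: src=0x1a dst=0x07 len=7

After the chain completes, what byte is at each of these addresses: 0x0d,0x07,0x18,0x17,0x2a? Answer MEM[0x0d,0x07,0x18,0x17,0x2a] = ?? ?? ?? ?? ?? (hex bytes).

MEM[0x0d,0x07,0x18,0x17,0x2a] = cb ab 04 be bc

  after D0: wrote 4B at 0x04 = 3c7c6013
  after D1: wrote 5B at 0x10 = 4e3c7c6013
  after D2: wrote 7B at 0x13 = f1fe9c4790cbbc
  after D3: wrote 6B at 0x25 = fe9c4790cbbc
  after D4: wrote 6B at 0x15 = 40b2be0466ab
  after D5: wrote 7B at 0x07 = abf1fe9c4790cb
query mem[0x0d]=0xcb, mem[0x07]=0xab, mem[0x18]=0x04, mem[0x17]=0xbe, mem[0x2a]=0xbc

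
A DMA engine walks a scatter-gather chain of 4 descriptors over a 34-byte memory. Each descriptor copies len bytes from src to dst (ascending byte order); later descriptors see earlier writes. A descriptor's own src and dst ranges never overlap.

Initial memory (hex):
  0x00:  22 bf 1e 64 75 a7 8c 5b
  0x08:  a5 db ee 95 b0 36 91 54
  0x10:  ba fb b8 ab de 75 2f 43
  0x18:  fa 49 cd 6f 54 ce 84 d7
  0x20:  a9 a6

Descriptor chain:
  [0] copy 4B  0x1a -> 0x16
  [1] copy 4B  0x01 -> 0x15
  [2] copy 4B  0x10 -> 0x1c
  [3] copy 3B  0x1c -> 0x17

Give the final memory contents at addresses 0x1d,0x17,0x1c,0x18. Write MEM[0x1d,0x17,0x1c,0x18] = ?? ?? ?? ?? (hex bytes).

[0] 0x1a->0x16 len=4 : cd 6f 54 ce
[1] 0x01->0x15 len=4 : bf 1e 64 75
[2] 0x10->0x1c len=4 : ba fb b8 ab
[3] 0x1c->0x17 len=3 : ba fb b8
query mem[0x1d]=0xfb, mem[0x17]=0xba, mem[0x1c]=0xba, mem[0x18]=0xfb

MEM[0x1d,0x17,0x1c,0x18] = fb ba ba fb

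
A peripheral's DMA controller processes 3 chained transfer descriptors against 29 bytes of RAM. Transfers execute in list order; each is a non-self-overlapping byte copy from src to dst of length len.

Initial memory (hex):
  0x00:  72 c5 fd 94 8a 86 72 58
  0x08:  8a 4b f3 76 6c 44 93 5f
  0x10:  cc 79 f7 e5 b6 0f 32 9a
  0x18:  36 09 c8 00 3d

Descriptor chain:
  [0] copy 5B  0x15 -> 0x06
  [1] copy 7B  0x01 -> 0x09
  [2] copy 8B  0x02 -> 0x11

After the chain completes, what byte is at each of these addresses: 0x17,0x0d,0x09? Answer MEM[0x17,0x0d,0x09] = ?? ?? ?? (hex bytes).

[0] 0x15->0x06 len=5 : 0f 32 9a 36 09
[1] 0x01->0x09 len=7 : c5 fd 94 8a 86 0f 32
[2] 0x02->0x11 len=8 : fd 94 8a 86 0f 32 9a c5
query mem[0x17]=0x9a, mem[0x0d]=0x86, mem[0x09]=0xc5

MEM[0x17,0x0d,0x09] = 9a 86 c5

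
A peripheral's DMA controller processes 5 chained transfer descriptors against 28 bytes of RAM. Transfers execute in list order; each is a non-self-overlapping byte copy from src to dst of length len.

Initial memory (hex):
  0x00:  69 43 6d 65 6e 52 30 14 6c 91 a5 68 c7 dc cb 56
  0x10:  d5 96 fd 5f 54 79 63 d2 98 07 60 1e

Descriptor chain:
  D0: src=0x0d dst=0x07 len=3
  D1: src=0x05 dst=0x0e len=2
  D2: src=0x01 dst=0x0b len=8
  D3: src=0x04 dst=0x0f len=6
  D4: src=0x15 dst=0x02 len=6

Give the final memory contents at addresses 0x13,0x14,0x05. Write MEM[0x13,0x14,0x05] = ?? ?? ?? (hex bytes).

MEM[0x13,0x14,0x05] = cb 56 98

[0] 0x0d->0x07 len=3 : dc cb 56
[1] 0x05->0x0e len=2 : 52 30
[2] 0x01->0x0b len=8 : 43 6d 65 6e 52 30 dc cb
[3] 0x04->0x0f len=6 : 6e 52 30 dc cb 56
[4] 0x15->0x02 len=6 : 79 63 d2 98 07 60
query mem[0x13]=0xcb, mem[0x14]=0x56, mem[0x05]=0x98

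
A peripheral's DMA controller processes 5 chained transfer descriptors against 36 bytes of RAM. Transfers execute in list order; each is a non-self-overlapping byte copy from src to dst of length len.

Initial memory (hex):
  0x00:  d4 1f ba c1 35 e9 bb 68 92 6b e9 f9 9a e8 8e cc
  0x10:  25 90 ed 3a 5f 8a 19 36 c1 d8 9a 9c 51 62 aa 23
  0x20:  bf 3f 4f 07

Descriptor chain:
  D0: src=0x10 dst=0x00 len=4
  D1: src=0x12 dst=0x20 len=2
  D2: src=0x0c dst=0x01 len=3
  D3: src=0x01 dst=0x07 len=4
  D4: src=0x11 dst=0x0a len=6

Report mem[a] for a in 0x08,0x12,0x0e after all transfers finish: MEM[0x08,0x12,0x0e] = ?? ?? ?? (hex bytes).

D0: mem[0x00..0x03] <- [25 90 ed 3a]
D1: mem[0x20..0x21] <- [ed 3a]
D2: mem[0x01..0x03] <- [9a e8 8e]
D3: mem[0x07..0x0a] <- [9a e8 8e 35]
D4: mem[0x0a..0x0f] <- [90 ed 3a 5f 8a 19]
query mem[0x08]=0xe8, mem[0x12]=0xed, mem[0x0e]=0x8a

MEM[0x08,0x12,0x0e] = e8 ed 8a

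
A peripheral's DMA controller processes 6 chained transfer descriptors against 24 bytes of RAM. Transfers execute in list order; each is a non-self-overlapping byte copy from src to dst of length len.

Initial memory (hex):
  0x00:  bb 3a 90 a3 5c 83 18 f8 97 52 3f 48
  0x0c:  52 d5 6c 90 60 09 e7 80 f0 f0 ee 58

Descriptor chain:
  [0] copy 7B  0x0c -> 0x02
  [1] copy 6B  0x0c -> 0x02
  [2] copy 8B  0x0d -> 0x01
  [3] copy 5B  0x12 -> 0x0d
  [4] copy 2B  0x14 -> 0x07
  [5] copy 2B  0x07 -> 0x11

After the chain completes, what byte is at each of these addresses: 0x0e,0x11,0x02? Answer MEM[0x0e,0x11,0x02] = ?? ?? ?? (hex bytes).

#0 dst[0x02+7] := {0x52,0xd5,0x6c,0x90,0x60,0x09,0xe7}
#1 dst[0x02+6] := {0x52,0xd5,0x6c,0x90,0x60,0x09}
#2 dst[0x01+8] := {0xd5,0x6c,0x90,0x60,0x09,0xe7,0x80,0xf0}
#3 dst[0x0d+5] := {0xe7,0x80,0xf0,0xf0,0xee}
#4 dst[0x07+2] := {0xf0,0xf0}
#5 dst[0x11+2] := {0xf0,0xf0}
query mem[0x0e]=0x80, mem[0x11]=0xf0, mem[0x02]=0x6c

MEM[0x0e,0x11,0x02] = 80 f0 6c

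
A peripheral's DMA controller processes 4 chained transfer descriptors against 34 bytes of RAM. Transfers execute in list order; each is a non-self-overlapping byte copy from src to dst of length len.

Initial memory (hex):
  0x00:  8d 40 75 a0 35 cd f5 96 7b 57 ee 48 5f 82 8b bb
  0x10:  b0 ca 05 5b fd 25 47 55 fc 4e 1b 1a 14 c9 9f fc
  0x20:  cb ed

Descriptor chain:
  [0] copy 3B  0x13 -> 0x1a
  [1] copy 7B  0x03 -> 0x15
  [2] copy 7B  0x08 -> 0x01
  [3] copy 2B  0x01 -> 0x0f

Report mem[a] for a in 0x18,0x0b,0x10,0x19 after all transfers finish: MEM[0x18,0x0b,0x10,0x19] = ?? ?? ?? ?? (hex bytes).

MEM[0x18,0x0b,0x10,0x19] = f5 48 57 96

D0: mem[0x1a..0x1c] <- [5b fd 25]
D1: mem[0x15..0x1b] <- [a0 35 cd f5 96 7b 57]
D2: mem[0x01..0x07] <- [7b 57 ee 48 5f 82 8b]
D3: mem[0x0f..0x10] <- [7b 57]
query mem[0x18]=0xf5, mem[0x0b]=0x48, mem[0x10]=0x57, mem[0x19]=0x96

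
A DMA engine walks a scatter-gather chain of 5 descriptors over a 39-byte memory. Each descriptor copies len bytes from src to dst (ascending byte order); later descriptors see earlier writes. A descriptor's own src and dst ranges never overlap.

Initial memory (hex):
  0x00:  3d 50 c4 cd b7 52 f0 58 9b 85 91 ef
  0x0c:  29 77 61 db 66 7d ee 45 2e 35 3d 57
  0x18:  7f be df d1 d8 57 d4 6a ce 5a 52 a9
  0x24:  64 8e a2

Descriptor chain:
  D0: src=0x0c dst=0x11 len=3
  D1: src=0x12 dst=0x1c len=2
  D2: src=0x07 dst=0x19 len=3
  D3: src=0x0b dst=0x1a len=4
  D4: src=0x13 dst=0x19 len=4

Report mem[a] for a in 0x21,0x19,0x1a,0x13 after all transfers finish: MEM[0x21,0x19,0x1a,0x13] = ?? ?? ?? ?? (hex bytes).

D0: mem[0x11..0x13] <- [29 77 61]
D1: mem[0x1c..0x1d] <- [77 61]
D2: mem[0x19..0x1b] <- [58 9b 85]
D3: mem[0x1a..0x1d] <- [ef 29 77 61]
D4: mem[0x19..0x1c] <- [61 2e 35 3d]
query mem[0x21]=0x5a, mem[0x19]=0x61, mem[0x1a]=0x2e, mem[0x13]=0x61

MEM[0x21,0x19,0x1a,0x13] = 5a 61 2e 61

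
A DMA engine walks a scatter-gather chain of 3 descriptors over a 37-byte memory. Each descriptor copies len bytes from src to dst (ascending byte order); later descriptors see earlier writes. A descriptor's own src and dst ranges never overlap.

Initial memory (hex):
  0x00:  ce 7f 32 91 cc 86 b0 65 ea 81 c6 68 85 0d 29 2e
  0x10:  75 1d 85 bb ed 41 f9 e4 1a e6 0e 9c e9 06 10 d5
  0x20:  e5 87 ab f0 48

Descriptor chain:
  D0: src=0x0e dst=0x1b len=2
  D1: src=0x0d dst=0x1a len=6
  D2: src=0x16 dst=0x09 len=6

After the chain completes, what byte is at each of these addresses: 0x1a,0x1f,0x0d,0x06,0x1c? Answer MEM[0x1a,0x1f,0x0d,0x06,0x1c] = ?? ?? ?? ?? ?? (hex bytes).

MEM[0x1a,0x1f,0x0d,0x06,0x1c] = 0d 85 0d b0 2e

#0 dst[0x1b+2] := {0x29,0x2e}
#1 dst[0x1a+6] := {0x0d,0x29,0x2e,0x75,0x1d,0x85}
#2 dst[0x09+6] := {0xf9,0xe4,0x1a,0xe6,0x0d,0x29}
query mem[0x1a]=0x0d, mem[0x1f]=0x85, mem[0x0d]=0x0d, mem[0x06]=0xb0, mem[0x1c]=0x2e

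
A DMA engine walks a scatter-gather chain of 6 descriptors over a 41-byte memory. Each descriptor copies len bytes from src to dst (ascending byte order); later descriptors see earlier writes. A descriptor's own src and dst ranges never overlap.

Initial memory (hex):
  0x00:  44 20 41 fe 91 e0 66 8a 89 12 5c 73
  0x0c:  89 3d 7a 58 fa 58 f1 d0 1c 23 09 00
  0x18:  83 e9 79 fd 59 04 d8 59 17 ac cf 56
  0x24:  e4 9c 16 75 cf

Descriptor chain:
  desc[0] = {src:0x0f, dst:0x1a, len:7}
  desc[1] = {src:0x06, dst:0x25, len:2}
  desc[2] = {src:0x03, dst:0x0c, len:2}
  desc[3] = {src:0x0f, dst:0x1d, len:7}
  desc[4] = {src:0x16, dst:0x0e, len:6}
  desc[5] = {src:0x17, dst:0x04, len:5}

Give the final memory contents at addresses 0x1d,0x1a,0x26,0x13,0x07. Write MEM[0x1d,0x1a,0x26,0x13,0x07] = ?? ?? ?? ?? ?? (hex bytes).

MEM[0x1d,0x1a,0x26,0x13,0x07] = 58 58 8a fa 58

#0 dst[0x1a+7] := {0x58,0xfa,0x58,0xf1,0xd0,0x1c,0x23}
#1 dst[0x25+2] := {0x66,0x8a}
#2 dst[0x0c+2] := {0xfe,0x91}
#3 dst[0x1d+7] := {0x58,0xfa,0x58,0xf1,0xd0,0x1c,0x23}
#4 dst[0x0e+6] := {0x09,0x00,0x83,0xe9,0x58,0xfa}
#5 dst[0x04+5] := {0x00,0x83,0xe9,0x58,0xfa}
query mem[0x1d]=0x58, mem[0x1a]=0x58, mem[0x26]=0x8a, mem[0x13]=0xfa, mem[0x07]=0x58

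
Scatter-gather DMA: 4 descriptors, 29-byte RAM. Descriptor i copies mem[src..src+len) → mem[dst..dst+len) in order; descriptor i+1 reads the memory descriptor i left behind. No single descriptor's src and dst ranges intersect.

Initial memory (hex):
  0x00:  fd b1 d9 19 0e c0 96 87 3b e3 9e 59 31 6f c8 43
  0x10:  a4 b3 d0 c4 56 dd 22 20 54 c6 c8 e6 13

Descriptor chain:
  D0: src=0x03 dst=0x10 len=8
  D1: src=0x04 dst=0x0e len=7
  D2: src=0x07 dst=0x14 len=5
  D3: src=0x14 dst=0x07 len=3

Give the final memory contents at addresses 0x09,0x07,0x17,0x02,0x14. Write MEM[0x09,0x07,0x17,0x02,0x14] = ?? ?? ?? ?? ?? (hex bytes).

D0: mem[0x10..0x17] <- [19 0e c0 96 87 3b e3 9e]
D1: mem[0x0e..0x14] <- [0e c0 96 87 3b e3 9e]
D2: mem[0x14..0x18] <- [87 3b e3 9e 59]
D3: mem[0x07..0x09] <- [87 3b e3]
query mem[0x09]=0xe3, mem[0x07]=0x87, mem[0x17]=0x9e, mem[0x02]=0xd9, mem[0x14]=0x87

MEM[0x09,0x07,0x17,0x02,0x14] = e3 87 9e d9 87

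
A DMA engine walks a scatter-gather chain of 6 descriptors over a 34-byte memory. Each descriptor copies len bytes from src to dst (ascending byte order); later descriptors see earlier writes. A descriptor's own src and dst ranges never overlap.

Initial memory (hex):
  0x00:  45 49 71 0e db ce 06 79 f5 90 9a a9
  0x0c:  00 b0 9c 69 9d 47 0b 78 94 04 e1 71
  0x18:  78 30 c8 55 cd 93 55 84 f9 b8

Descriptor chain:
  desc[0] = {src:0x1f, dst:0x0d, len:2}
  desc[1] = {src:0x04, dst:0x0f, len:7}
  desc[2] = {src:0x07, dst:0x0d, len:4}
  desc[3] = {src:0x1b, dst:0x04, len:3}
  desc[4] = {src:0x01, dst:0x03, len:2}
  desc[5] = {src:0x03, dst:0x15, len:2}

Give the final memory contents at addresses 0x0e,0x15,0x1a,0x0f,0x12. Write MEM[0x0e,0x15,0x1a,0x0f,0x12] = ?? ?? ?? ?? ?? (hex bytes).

MEM[0x0e,0x15,0x1a,0x0f,0x12] = f5 49 c8 90 79

[0] 0x1f->0x0d len=2 : 84 f9
[1] 0x04->0x0f len=7 : db ce 06 79 f5 90 9a
[2] 0x07->0x0d len=4 : 79 f5 90 9a
[3] 0x1b->0x04 len=3 : 55 cd 93
[4] 0x01->0x03 len=2 : 49 71
[5] 0x03->0x15 len=2 : 49 71
query mem[0x0e]=0xf5, mem[0x15]=0x49, mem[0x1a]=0xc8, mem[0x0f]=0x90, mem[0x12]=0x79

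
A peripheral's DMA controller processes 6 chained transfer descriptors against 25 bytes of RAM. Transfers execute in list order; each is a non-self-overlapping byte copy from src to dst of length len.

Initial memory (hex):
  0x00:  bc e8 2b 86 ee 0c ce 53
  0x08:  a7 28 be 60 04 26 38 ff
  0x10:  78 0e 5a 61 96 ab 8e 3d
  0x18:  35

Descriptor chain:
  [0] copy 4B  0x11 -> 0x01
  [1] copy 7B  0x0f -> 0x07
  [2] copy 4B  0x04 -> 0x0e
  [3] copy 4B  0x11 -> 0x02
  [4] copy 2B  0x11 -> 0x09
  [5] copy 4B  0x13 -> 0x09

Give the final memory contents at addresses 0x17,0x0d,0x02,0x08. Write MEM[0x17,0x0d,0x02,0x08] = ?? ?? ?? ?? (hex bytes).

  after D0: wrote 4B at 0x01 = 0e5a6196
  after D1: wrote 7B at 0x07 = ff780e5a6196ab
  after D2: wrote 4B at 0x0e = 960cceff
  after D3: wrote 4B at 0x02 = ff5a6196
  after D4: wrote 2B at 0x09 = ff5a
  after D5: wrote 4B at 0x09 = 6196ab8e
query mem[0x17]=0x3d, mem[0x0d]=0xab, mem[0x02]=0xff, mem[0x08]=0x78

MEM[0x17,0x0d,0x02,0x08] = 3d ab ff 78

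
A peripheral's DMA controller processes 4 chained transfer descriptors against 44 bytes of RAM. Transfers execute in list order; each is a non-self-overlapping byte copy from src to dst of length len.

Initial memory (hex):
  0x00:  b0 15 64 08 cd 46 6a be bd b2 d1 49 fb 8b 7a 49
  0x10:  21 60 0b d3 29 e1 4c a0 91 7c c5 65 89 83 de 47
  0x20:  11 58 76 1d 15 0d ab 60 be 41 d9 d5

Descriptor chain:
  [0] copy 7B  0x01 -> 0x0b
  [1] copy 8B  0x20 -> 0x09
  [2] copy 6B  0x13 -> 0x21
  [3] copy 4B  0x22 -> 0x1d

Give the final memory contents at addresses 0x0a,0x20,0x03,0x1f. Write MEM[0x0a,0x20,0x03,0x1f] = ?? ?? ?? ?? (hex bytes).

[0] 0x01->0x0b len=7 : 15 64 08 cd 46 6a be
[1] 0x20->0x09 len=8 : 11 58 76 1d 15 0d ab 60
[2] 0x13->0x21 len=6 : d3 29 e1 4c a0 91
[3] 0x22->0x1d len=4 : 29 e1 4c a0
query mem[0x0a]=0x58, mem[0x20]=0xa0, mem[0x03]=0x08, mem[0x1f]=0x4c

MEM[0x0a,0x20,0x03,0x1f] = 58 a0 08 4c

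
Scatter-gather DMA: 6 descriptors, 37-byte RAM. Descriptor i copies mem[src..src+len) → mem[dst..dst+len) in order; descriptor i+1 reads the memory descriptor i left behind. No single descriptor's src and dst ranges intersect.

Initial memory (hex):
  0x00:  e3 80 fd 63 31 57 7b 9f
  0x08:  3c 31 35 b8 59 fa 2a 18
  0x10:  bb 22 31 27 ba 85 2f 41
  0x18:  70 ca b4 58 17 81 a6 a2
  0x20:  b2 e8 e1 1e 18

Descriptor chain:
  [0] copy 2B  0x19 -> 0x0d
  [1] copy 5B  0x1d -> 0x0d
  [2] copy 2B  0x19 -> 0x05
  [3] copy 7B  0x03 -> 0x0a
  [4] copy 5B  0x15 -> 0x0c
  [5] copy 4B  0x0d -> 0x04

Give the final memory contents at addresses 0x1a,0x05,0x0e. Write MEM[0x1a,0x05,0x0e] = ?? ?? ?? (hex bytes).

D0: mem[0x0d..0x0e] <- [ca b4]
D1: mem[0x0d..0x11] <- [81 a6 a2 b2 e8]
D2: mem[0x05..0x06] <- [ca b4]
D3: mem[0x0a..0x10] <- [63 31 ca b4 9f 3c 31]
D4: mem[0x0c..0x10] <- [85 2f 41 70 ca]
D5: mem[0x04..0x07] <- [2f 41 70 ca]
query mem[0x1a]=0xb4, mem[0x05]=0x41, mem[0x0e]=0x41

MEM[0x1a,0x05,0x0e] = b4 41 41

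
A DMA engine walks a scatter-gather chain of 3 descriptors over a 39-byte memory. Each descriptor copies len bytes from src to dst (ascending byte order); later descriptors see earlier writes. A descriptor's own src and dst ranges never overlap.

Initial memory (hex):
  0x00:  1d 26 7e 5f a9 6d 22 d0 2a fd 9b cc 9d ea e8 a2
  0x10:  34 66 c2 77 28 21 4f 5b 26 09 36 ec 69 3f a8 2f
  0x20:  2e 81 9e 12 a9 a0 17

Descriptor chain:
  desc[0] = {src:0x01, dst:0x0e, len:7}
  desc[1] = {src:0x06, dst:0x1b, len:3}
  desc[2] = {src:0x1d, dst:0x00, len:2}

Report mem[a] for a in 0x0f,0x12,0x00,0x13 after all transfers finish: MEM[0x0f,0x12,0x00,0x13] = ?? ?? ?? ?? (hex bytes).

[0] 0x01->0x0e len=7 : 26 7e 5f a9 6d 22 d0
[1] 0x06->0x1b len=3 : 22 d0 2a
[2] 0x1d->0x00 len=2 : 2a a8
query mem[0x0f]=0x7e, mem[0x12]=0x6d, mem[0x00]=0x2a, mem[0x13]=0x22

MEM[0x0f,0x12,0x00,0x13] = 7e 6d 2a 22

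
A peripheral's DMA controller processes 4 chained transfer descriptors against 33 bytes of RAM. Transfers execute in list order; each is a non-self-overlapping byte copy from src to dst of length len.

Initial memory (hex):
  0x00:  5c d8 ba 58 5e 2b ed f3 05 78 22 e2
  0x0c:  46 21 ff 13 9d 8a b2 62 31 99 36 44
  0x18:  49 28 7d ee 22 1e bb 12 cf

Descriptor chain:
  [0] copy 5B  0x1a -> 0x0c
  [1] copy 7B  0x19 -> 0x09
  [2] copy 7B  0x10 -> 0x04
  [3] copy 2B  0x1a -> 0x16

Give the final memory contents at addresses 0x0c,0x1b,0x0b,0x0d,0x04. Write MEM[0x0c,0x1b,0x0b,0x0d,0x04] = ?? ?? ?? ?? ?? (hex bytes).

  after D0: wrote 5B at 0x0c = 7dee221ebb
  after D1: wrote 7B at 0x09 = 287dee221ebb12
  after D2: wrote 7B at 0x04 = bb8ab262319936
  after D3: wrote 2B at 0x16 = 7dee
query mem[0x0c]=0x22, mem[0x1b]=0xee, mem[0x0b]=0xee, mem[0x0d]=0x1e, mem[0x04]=0xbb

MEM[0x0c,0x1b,0x0b,0x0d,0x04] = 22 ee ee 1e bb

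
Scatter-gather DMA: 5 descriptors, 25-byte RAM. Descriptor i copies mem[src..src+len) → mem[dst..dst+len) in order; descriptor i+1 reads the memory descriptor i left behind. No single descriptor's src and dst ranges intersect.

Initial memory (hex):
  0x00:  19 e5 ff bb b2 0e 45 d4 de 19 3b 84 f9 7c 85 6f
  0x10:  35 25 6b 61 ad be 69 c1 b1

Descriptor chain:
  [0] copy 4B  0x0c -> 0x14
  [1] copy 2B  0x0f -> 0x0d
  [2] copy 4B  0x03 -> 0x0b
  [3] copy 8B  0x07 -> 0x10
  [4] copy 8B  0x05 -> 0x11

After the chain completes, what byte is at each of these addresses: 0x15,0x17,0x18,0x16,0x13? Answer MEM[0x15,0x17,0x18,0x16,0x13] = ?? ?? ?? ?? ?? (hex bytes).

MEM[0x15,0x17,0x18,0x16,0x13] = 19 bb b2 3b d4

  after D0: wrote 4B at 0x14 = f97c856f
  after D1: wrote 2B at 0x0d = 6f35
  after D2: wrote 4B at 0x0b = bbb20e45
  after D3: wrote 8B at 0x10 = d4de193bbbb20e45
  after D4: wrote 8B at 0x11 = 0e45d4de193bbbb2
query mem[0x15]=0x19, mem[0x17]=0xbb, mem[0x18]=0xb2, mem[0x16]=0x3b, mem[0x13]=0xd4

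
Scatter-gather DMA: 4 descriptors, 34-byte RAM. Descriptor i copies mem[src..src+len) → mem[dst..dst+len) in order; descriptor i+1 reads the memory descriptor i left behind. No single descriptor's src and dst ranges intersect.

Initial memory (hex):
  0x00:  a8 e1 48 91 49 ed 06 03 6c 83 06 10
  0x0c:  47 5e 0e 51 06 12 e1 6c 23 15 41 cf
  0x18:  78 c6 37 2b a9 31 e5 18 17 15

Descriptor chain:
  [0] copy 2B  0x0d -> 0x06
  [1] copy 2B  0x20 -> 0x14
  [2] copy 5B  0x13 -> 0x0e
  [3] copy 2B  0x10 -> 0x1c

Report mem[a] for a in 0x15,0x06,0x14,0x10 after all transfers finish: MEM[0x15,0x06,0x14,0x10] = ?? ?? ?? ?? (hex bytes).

[0] 0x0d->0x06 len=2 : 5e 0e
[1] 0x20->0x14 len=2 : 17 15
[2] 0x13->0x0e len=5 : 6c 17 15 41 cf
[3] 0x10->0x1c len=2 : 15 41
query mem[0x15]=0x15, mem[0x06]=0x5e, mem[0x14]=0x17, mem[0x10]=0x15

MEM[0x15,0x06,0x14,0x10] = 15 5e 17 15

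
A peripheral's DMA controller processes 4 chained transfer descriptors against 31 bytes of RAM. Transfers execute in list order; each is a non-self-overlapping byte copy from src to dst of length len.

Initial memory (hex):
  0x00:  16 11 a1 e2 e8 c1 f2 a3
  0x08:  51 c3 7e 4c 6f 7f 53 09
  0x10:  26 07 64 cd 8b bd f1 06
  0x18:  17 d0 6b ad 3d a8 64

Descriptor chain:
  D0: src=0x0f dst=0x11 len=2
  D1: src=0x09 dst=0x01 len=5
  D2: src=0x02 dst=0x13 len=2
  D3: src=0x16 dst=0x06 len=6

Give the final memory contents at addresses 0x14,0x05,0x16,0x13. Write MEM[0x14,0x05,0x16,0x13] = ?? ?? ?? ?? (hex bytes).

  after D0: wrote 2B at 0x11 = 0926
  after D1: wrote 5B at 0x01 = c37e4c6f7f
  after D2: wrote 2B at 0x13 = 7e4c
  after D3: wrote 6B at 0x06 = f10617d06bad
query mem[0x14]=0x4c, mem[0x05]=0x7f, mem[0x16]=0xf1, mem[0x13]=0x7e

MEM[0x14,0x05,0x16,0x13] = 4c 7f f1 7e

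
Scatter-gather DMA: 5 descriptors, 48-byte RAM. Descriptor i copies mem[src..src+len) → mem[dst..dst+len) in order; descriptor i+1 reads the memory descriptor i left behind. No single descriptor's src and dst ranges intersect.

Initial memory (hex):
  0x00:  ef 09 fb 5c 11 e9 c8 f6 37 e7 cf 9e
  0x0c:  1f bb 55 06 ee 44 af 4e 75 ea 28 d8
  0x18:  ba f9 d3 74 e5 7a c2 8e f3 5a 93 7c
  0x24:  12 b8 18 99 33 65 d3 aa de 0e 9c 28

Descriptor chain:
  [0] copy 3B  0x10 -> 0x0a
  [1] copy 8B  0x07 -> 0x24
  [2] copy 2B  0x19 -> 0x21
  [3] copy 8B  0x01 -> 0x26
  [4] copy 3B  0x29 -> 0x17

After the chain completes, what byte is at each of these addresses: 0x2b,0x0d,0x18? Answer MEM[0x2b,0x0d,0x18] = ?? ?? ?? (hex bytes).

MEM[0x2b,0x0d,0x18] = c8 bb e9

D0: mem[0x0a..0x0c] <- [ee 44 af]
D1: mem[0x24..0x2b] <- [f6 37 e7 ee 44 af bb 55]
D2: mem[0x21..0x22] <- [f9 d3]
D3: mem[0x26..0x2d] <- [09 fb 5c 11 e9 c8 f6 37]
D4: mem[0x17..0x19] <- [11 e9 c8]
query mem[0x2b]=0xc8, mem[0x0d]=0xbb, mem[0x18]=0xe9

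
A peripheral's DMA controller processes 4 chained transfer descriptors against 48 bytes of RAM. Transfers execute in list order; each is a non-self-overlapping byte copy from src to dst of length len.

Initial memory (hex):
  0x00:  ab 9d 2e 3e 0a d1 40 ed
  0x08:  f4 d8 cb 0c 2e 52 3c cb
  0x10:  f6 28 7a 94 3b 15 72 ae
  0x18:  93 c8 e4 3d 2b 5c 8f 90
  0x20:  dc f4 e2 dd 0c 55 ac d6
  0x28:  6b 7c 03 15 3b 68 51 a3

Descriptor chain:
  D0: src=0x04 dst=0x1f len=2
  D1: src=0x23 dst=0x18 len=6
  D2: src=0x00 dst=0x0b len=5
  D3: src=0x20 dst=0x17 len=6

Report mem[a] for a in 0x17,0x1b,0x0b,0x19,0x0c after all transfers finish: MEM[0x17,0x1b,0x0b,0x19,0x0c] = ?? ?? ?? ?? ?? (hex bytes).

#0 dst[0x1f+2] := {0x0a,0xd1}
#1 dst[0x18+6] := {0xdd,0x0c,0x55,0xac,0xd6,0x6b}
#2 dst[0x0b+5] := {0xab,0x9d,0x2e,0x3e,0x0a}
#3 dst[0x17+6] := {0xd1,0xf4,0xe2,0xdd,0x0c,0x55}
query mem[0x17]=0xd1, mem[0x1b]=0x0c, mem[0x0b]=0xab, mem[0x19]=0xe2, mem[0x0c]=0x9d

MEM[0x17,0x1b,0x0b,0x19,0x0c] = d1 0c ab e2 9d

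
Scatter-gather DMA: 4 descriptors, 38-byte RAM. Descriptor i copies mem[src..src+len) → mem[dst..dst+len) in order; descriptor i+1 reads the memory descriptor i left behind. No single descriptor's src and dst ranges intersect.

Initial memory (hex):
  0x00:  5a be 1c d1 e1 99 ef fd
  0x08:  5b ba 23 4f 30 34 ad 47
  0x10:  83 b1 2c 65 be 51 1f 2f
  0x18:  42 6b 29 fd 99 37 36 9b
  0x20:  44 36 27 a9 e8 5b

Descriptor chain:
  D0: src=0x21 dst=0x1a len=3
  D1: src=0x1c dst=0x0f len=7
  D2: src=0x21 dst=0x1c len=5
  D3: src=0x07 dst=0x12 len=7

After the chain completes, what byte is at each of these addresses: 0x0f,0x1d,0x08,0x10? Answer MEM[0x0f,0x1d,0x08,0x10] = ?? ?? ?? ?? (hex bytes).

MEM[0x0f,0x1d,0x08,0x10] = a9 27 5b 37

  after D0: wrote 3B at 0x1a = 3627a9
  after D1: wrote 7B at 0x0f = a937369b443627
  after D2: wrote 5B at 0x1c = 3627a9e85b
  after D3: wrote 7B at 0x12 = fd5bba234f3034
query mem[0x0f]=0xa9, mem[0x1d]=0x27, mem[0x08]=0x5b, mem[0x10]=0x37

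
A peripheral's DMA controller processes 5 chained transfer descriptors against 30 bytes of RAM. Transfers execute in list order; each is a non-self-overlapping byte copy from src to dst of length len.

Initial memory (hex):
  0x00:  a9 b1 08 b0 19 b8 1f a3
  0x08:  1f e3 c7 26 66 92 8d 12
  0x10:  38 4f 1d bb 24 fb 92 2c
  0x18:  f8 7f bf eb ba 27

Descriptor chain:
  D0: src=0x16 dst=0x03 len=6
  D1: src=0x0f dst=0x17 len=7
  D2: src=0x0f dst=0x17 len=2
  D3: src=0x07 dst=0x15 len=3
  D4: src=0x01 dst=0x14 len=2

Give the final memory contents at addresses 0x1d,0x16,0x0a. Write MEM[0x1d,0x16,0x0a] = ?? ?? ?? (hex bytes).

MEM[0x1d,0x16,0x0a] = fb eb c7

[0] 0x16->0x03 len=6 : 92 2c f8 7f bf eb
[1] 0x0f->0x17 len=7 : 12 38 4f 1d bb 24 fb
[2] 0x0f->0x17 len=2 : 12 38
[3] 0x07->0x15 len=3 : bf eb e3
[4] 0x01->0x14 len=2 : b1 08
query mem[0x1d]=0xfb, mem[0x16]=0xeb, mem[0x0a]=0xc7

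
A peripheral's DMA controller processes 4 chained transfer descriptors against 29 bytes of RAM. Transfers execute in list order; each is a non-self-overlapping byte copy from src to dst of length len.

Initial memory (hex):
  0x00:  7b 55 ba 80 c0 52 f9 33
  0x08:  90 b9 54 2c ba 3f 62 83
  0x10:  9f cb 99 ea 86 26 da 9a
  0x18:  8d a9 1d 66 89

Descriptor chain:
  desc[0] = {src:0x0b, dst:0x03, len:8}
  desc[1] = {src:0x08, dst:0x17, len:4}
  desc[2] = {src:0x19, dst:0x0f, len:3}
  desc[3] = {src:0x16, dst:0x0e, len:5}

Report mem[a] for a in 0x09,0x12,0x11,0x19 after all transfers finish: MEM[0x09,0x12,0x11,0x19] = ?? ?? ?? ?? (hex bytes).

D0: mem[0x03..0x0a] <- [2c ba 3f 62 83 9f cb 99]
D1: mem[0x17..0x1a] <- [9f cb 99 2c]
D2: mem[0x0f..0x11] <- [99 2c 66]
D3: mem[0x0e..0x12] <- [da 9f cb 99 2c]
query mem[0x09]=0xcb, mem[0x12]=0x2c, mem[0x11]=0x99, mem[0x19]=0x99

MEM[0x09,0x12,0x11,0x19] = cb 2c 99 99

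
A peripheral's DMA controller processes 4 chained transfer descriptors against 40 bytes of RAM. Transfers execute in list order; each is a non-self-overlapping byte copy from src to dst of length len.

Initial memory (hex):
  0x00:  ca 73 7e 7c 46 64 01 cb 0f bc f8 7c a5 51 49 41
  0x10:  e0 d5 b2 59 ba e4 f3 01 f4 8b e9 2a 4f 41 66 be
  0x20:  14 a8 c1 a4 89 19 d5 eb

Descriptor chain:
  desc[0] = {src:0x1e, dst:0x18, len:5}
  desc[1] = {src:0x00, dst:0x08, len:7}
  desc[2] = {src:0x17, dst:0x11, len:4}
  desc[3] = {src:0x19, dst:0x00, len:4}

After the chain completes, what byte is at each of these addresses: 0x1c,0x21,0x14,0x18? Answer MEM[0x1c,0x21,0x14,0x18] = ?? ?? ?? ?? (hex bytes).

MEM[0x1c,0x21,0x14,0x18] = c1 a8 14 66

#0 dst[0x18+5] := {0x66,0xbe,0x14,0xa8,0xc1}
#1 dst[0x08+7] := {0xca,0x73,0x7e,0x7c,0x46,0x64,0x01}
#2 dst[0x11+4] := {0x01,0x66,0xbe,0x14}
#3 dst[0x00+4] := {0xbe,0x14,0xa8,0xc1}
query mem[0x1c]=0xc1, mem[0x21]=0xa8, mem[0x14]=0x14, mem[0x18]=0x66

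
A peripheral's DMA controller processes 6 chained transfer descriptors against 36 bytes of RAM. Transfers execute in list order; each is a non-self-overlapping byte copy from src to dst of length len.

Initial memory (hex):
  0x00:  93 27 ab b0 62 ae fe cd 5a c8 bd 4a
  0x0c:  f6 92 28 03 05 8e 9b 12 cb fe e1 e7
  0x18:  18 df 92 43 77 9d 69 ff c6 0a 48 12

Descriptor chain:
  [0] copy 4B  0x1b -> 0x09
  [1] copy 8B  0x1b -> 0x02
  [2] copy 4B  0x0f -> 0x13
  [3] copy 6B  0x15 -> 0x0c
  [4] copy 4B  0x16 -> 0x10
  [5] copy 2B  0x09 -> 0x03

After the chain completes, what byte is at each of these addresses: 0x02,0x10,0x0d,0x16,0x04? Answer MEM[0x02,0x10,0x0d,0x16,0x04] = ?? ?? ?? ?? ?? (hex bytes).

MEM[0x02,0x10,0x0d,0x16,0x04] = 43 9b 9b 9b 77

#0 dst[0x09+4] := {0x43,0x77,0x9d,0x69}
#1 dst[0x02+8] := {0x43,0x77,0x9d,0x69,0xff,0xc6,0x0a,0x48}
#2 dst[0x13+4] := {0x03,0x05,0x8e,0x9b}
#3 dst[0x0c+6] := {0x8e,0x9b,0xe7,0x18,0xdf,0x92}
#4 dst[0x10+4] := {0x9b,0xe7,0x18,0xdf}
#5 dst[0x03+2] := {0x48,0x77}
query mem[0x02]=0x43, mem[0x10]=0x9b, mem[0x0d]=0x9b, mem[0x16]=0x9b, mem[0x04]=0x77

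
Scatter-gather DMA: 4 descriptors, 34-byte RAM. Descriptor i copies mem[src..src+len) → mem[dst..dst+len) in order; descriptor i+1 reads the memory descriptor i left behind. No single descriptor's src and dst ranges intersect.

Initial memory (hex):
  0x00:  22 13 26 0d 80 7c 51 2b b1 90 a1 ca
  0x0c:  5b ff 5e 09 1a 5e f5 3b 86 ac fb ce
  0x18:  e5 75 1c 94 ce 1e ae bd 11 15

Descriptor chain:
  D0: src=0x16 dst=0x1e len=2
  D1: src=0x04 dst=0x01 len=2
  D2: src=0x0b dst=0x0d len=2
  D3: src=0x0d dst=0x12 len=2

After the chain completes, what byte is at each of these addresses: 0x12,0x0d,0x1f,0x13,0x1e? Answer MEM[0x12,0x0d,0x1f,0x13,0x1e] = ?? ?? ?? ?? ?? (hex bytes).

MEM[0x12,0x0d,0x1f,0x13,0x1e] = ca ca ce 5b fb

D0: mem[0x1e..0x1f] <- [fb ce]
D1: mem[0x01..0x02] <- [80 7c]
D2: mem[0x0d..0x0e] <- [ca 5b]
D3: mem[0x12..0x13] <- [ca 5b]
query mem[0x12]=0xca, mem[0x0d]=0xca, mem[0x1f]=0xce, mem[0x13]=0x5b, mem[0x1e]=0xfb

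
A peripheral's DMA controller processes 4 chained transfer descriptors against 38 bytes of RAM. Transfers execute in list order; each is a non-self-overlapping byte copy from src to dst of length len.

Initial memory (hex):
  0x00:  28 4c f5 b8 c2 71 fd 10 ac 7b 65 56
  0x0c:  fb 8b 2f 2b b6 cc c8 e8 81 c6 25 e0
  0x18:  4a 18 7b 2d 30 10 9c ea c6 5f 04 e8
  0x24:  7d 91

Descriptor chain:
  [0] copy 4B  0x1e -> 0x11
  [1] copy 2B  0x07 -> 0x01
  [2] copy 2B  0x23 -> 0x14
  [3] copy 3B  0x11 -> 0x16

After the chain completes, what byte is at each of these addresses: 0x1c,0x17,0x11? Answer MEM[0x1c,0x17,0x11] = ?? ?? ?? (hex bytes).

MEM[0x1c,0x17,0x11] = 30 ea 9c

#0 dst[0x11+4] := {0x9c,0xea,0xc6,0x5f}
#1 dst[0x01+2] := {0x10,0xac}
#2 dst[0x14+2] := {0xe8,0x7d}
#3 dst[0x16+3] := {0x9c,0xea,0xc6}
query mem[0x1c]=0x30, mem[0x17]=0xea, mem[0x11]=0x9c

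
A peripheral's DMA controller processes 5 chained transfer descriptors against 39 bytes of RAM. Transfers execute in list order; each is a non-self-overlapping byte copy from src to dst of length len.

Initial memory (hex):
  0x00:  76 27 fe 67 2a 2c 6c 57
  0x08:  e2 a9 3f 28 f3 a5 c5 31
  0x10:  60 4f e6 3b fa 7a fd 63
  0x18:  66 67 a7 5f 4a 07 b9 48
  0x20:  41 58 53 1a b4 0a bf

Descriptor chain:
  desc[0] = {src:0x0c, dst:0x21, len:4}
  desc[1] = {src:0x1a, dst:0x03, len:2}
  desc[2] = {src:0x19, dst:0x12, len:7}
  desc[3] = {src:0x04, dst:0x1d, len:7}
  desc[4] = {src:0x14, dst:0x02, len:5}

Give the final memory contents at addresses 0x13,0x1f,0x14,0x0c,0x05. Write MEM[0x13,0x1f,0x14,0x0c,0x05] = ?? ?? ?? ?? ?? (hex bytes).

D0: mem[0x21..0x24] <- [f3 a5 c5 31]
D1: mem[0x03..0x04] <- [a7 5f]
D2: mem[0x12..0x18] <- [67 a7 5f 4a 07 b9 48]
D3: mem[0x1d..0x23] <- [5f 2c 6c 57 e2 a9 3f]
D4: mem[0x02..0x06] <- [5f 4a 07 b9 48]
query mem[0x13]=0xa7, mem[0x1f]=0x6c, mem[0x14]=0x5f, mem[0x0c]=0xf3, mem[0x05]=0xb9

MEM[0x13,0x1f,0x14,0x0c,0x05] = a7 6c 5f f3 b9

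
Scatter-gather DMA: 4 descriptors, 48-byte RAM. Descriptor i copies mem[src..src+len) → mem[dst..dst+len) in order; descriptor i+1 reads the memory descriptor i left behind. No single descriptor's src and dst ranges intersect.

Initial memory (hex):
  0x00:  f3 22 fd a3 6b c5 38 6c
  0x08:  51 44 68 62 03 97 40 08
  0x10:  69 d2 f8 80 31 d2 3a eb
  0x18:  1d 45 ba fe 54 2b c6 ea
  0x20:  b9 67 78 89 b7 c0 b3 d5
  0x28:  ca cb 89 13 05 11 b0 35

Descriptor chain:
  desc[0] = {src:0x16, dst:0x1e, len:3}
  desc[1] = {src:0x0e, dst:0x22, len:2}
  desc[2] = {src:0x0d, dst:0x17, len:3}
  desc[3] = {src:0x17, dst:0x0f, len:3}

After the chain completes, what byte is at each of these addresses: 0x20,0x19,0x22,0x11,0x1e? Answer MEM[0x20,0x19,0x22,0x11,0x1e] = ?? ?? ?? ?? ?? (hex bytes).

MEM[0x20,0x19,0x22,0x11,0x1e] = 1d 08 40 08 3a

#0 dst[0x1e+3] := {0x3a,0xeb,0x1d}
#1 dst[0x22+2] := {0x40,0x08}
#2 dst[0x17+3] := {0x97,0x40,0x08}
#3 dst[0x0f+3] := {0x97,0x40,0x08}
query mem[0x20]=0x1d, mem[0x19]=0x08, mem[0x22]=0x40, mem[0x11]=0x08, mem[0x1e]=0x3a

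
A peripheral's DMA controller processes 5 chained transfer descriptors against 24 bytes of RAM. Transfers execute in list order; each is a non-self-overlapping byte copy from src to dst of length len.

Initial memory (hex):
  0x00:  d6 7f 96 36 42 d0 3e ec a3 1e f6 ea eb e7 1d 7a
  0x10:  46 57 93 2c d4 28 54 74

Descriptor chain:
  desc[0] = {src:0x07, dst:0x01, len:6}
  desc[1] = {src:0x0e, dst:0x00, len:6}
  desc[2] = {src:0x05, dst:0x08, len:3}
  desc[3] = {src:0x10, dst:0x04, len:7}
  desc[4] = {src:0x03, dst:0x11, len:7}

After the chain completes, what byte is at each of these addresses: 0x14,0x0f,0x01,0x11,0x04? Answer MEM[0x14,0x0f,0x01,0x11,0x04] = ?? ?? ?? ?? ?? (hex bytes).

#0 dst[0x01+6] := {0xec,0xa3,0x1e,0xf6,0xea,0xeb}
#1 dst[0x00+6] := {0x1d,0x7a,0x46,0x57,0x93,0x2c}
#2 dst[0x08+3] := {0x2c,0xeb,0xec}
#3 dst[0x04+7] := {0x46,0x57,0x93,0x2c,0xd4,0x28,0x54}
#4 dst[0x11+7] := {0x57,0x46,0x57,0x93,0x2c,0xd4,0x28}
query mem[0x14]=0x93, mem[0x0f]=0x7a, mem[0x01]=0x7a, mem[0x11]=0x57, mem[0x04]=0x46

MEM[0x14,0x0f,0x01,0x11,0x04] = 93 7a 7a 57 46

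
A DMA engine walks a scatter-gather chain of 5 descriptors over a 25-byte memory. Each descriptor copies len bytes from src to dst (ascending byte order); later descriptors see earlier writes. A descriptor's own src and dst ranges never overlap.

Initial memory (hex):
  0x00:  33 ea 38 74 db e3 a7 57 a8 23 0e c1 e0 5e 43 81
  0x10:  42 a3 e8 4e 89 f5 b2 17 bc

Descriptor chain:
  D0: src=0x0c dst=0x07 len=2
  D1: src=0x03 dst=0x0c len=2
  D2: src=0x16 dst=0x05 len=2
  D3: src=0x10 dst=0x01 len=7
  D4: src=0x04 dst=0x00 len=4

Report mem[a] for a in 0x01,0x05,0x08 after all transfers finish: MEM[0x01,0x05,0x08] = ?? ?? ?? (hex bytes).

MEM[0x01,0x05,0x08] = 89 89 5e

[0] 0x0c->0x07 len=2 : e0 5e
[1] 0x03->0x0c len=2 : 74 db
[2] 0x16->0x05 len=2 : b2 17
[3] 0x10->0x01 len=7 : 42 a3 e8 4e 89 f5 b2
[4] 0x04->0x00 len=4 : 4e 89 f5 b2
query mem[0x01]=0x89, mem[0x05]=0x89, mem[0x08]=0x5e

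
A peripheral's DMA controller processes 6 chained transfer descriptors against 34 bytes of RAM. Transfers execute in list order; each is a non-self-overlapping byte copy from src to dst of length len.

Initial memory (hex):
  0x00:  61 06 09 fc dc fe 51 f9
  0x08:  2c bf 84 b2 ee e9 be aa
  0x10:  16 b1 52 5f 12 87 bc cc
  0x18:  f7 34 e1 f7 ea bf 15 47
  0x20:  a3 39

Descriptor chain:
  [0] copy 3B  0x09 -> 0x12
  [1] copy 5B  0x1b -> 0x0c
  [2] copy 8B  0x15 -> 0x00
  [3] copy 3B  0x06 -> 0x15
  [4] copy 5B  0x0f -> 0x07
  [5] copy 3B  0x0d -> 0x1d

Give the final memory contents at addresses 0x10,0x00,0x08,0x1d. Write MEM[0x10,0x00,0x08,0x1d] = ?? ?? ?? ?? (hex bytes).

#0 dst[0x12+3] := {0xbf,0x84,0xb2}
#1 dst[0x0c+5] := {0xf7,0xea,0xbf,0x15,0x47}
#2 dst[0x00+8] := {0x87,0xbc,0xcc,0xf7,0x34,0xe1,0xf7,0xea}
#3 dst[0x15+3] := {0xf7,0xea,0x2c}
#4 dst[0x07+5] := {0x15,0x47,0xb1,0xbf,0x84}
#5 dst[0x1d+3] := {0xea,0xbf,0x15}
query mem[0x10]=0x47, mem[0x00]=0x87, mem[0x08]=0x47, mem[0x1d]=0xea

MEM[0x10,0x00,0x08,0x1d] = 47 87 47 ea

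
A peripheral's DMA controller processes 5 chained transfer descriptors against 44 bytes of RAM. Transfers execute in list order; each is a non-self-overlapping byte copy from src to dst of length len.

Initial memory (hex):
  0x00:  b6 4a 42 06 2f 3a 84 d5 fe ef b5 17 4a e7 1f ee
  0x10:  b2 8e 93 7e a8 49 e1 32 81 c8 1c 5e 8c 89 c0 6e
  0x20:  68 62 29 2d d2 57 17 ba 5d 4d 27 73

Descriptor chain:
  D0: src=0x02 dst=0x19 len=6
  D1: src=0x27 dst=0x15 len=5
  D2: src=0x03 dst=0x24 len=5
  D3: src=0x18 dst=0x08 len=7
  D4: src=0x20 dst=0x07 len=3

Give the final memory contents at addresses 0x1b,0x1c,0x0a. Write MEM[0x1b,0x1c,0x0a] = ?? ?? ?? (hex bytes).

MEM[0x1b,0x1c,0x0a] = 2f 3a 06

#0 dst[0x19+6] := {0x42,0x06,0x2f,0x3a,0x84,0xd5}
#1 dst[0x15+5] := {0xba,0x5d,0x4d,0x27,0x73}
#2 dst[0x24+5] := {0x06,0x2f,0x3a,0x84,0xd5}
#3 dst[0x08+7] := {0x27,0x73,0x06,0x2f,0x3a,0x84,0xd5}
#4 dst[0x07+3] := {0x68,0x62,0x29}
query mem[0x1b]=0x2f, mem[0x1c]=0x3a, mem[0x0a]=0x06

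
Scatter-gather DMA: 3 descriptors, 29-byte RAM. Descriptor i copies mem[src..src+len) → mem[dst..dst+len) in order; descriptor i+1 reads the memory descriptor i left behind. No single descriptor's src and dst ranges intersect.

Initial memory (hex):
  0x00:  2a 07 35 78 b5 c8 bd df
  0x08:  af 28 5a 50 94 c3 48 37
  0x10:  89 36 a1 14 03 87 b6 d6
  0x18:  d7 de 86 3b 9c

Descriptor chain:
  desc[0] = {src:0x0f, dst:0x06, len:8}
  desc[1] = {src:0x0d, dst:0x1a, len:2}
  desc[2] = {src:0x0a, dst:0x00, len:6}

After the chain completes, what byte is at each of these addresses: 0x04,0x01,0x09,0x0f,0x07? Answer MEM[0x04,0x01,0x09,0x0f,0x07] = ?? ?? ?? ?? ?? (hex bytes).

MEM[0x04,0x01,0x09,0x0f,0x07] = 48 03 a1 37 89

[0] 0x0f->0x06 len=8 : 37 89 36 a1 14 03 87 b6
[1] 0x0d->0x1a len=2 : b6 48
[2] 0x0a->0x00 len=6 : 14 03 87 b6 48 37
query mem[0x04]=0x48, mem[0x01]=0x03, mem[0x09]=0xa1, mem[0x0f]=0x37, mem[0x07]=0x89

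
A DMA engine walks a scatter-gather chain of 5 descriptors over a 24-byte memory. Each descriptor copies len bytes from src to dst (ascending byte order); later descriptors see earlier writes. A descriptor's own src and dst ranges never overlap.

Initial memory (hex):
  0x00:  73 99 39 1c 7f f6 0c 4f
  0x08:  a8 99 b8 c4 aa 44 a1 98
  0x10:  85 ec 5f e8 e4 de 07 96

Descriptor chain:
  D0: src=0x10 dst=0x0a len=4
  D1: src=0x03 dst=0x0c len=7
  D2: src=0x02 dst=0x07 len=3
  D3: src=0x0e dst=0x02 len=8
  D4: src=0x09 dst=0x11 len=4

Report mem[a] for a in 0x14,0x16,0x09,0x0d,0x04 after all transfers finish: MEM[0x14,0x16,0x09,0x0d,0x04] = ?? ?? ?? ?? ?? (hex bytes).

MEM[0x14,0x16,0x09,0x0d,0x04] = 1c 07 de 7f 4f

#0 dst[0x0a+4] := {0x85,0xec,0x5f,0xe8}
#1 dst[0x0c+7] := {0x1c,0x7f,0xf6,0x0c,0x4f,0xa8,0x99}
#2 dst[0x07+3] := {0x39,0x1c,0x7f}
#3 dst[0x02+8] := {0xf6,0x0c,0x4f,0xa8,0x99,0xe8,0xe4,0xde}
#4 dst[0x11+4] := {0xde,0x85,0xec,0x1c}
query mem[0x14]=0x1c, mem[0x16]=0x07, mem[0x09]=0xde, mem[0x0d]=0x7f, mem[0x04]=0x4f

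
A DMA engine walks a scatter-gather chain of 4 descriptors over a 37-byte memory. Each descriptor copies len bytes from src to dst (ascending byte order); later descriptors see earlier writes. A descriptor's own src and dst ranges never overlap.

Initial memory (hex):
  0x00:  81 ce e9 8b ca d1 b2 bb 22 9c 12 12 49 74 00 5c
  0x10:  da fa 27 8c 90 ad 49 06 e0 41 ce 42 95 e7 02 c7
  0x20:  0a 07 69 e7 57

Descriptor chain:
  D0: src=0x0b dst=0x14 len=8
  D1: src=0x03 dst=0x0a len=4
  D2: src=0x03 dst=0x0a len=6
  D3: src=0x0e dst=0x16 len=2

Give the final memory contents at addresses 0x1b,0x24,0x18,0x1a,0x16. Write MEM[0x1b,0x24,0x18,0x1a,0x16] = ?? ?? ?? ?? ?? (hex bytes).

MEM[0x1b,0x24,0x18,0x1a,0x16] = 27 57 5c fa bb

D0: mem[0x14..0x1b] <- [12 49 74 00 5c da fa 27]
D1: mem[0x0a..0x0d] <- [8b ca d1 b2]
D2: mem[0x0a..0x0f] <- [8b ca d1 b2 bb 22]
D3: mem[0x16..0x17] <- [bb 22]
query mem[0x1b]=0x27, mem[0x24]=0x57, mem[0x18]=0x5c, mem[0x1a]=0xfa, mem[0x16]=0xbb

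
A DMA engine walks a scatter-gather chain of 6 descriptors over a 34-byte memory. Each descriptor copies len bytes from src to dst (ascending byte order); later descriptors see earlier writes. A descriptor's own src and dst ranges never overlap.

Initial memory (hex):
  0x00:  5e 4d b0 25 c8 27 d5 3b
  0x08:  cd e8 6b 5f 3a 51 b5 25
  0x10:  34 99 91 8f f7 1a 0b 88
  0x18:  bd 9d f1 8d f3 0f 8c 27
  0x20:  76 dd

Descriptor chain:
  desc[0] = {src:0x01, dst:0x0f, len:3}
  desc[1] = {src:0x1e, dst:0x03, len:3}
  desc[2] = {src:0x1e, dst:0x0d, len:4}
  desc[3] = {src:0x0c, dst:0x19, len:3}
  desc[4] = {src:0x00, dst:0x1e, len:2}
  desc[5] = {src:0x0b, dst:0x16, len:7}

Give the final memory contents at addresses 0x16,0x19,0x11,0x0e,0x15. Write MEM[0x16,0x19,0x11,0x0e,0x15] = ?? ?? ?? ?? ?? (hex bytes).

MEM[0x16,0x19,0x11,0x0e,0x15] = 5f 27 25 27 1a

  after D0: wrote 3B at 0x0f = 4db025
  after D1: wrote 3B at 0x03 = 8c2776
  after D2: wrote 4B at 0x0d = 8c2776dd
  after D3: wrote 3B at 0x19 = 3a8c27
  after D4: wrote 2B at 0x1e = 5e4d
  after D5: wrote 7B at 0x16 = 5f3a8c2776dd25
query mem[0x16]=0x5f, mem[0x19]=0x27, mem[0x11]=0x25, mem[0x0e]=0x27, mem[0x15]=0x1a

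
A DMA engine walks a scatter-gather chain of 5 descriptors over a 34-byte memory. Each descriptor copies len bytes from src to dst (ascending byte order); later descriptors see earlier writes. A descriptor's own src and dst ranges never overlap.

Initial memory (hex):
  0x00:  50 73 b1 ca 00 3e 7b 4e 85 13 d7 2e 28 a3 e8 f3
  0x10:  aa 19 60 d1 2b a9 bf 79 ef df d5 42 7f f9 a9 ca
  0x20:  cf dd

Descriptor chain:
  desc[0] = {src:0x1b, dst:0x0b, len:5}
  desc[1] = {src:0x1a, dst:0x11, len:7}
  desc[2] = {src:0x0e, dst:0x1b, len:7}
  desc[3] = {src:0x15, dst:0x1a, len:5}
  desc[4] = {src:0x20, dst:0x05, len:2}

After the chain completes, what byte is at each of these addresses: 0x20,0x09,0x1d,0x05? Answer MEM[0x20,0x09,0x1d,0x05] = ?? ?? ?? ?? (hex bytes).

MEM[0x20,0x09,0x1d,0x05] = 7f 13 ef 7f

D0: mem[0x0b..0x0f] <- [42 7f f9 a9 ca]
D1: mem[0x11..0x17] <- [d5 42 7f f9 a9 ca cf]
D2: mem[0x1b..0x21] <- [a9 ca aa d5 42 7f f9]
D3: mem[0x1a..0x1e] <- [a9 ca cf ef df]
D4: mem[0x05..0x06] <- [7f f9]
query mem[0x20]=0x7f, mem[0x09]=0x13, mem[0x1d]=0xef, mem[0x05]=0x7f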